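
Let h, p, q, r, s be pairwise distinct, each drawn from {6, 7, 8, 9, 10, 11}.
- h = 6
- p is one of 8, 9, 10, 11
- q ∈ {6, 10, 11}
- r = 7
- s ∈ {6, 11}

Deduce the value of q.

h has just one choice, so h = 6. So q, s can't be 6.
r's domain is down to {7}, so r = 7.
s has just one choice, so s = 11. So p, q can't be 11.
So q = 10.

10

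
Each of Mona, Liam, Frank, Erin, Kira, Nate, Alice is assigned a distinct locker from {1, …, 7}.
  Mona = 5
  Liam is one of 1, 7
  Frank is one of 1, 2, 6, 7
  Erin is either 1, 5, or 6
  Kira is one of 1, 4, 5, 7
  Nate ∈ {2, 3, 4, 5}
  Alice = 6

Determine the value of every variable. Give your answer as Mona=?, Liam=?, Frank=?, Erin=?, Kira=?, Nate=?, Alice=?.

Mona must be 5 (only option left). Remove 5 from Erin, Kira, Nate.
Alice must be 6 (only option left). Eliminate 6 elsewhere: Frank, Erin.
Erin must be 1 (only option left). Remove 1 from Liam, Frank, Kira.
Liam has just one choice, so Liam = 7. Strike 7 from Frank, Kira.
Frank must be 2 (only option left). So Nate can't be 2.
Kira's domain is down to {4}, so Kira = 4. Strike 4 from Nate.
That leaves Nate = 3.

Mona=5, Liam=7, Frank=2, Erin=1, Kira=4, Nate=3, Alice=6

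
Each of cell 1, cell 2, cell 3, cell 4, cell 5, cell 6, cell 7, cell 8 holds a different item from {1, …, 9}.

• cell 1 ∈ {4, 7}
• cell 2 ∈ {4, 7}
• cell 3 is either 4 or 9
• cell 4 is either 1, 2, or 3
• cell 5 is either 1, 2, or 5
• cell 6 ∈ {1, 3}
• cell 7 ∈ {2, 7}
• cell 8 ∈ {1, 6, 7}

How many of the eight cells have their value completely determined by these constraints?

4

The 8 variables together cover exactly {1, 2, 3, 4, 5, 6, 7, 9} — 8 values for 8 variables — and 5 appears only in cell 5's list, so cell 5 = 5.
The 7 still-open variables together cover exactly {1, 2, 3, 4, 6, 7, 9} — 7 values for 7 variables — and 6 appears only in cell 8's list, so cell 8 = 6.
The 6 still-open variables together cover exactly {1, 2, 3, 4, 7, 9} — 6 values for 6 variables — and 9 appears only in cell 3's list, so cell 3 = 9.
cell 1 and cell 2 share exactly the 2 values {4, 7}; by pigeonhole those values go to them, so strike 4, 7 from cell 7.
cell 7's domain is down to {2}, so cell 7 = 2. Eliminate 2 elsewhere: cell 4.
Determined: cell 3=9, cell 5=5, cell 7=2, cell 8=6. The other cells each still have more than one consistent value. That makes 4.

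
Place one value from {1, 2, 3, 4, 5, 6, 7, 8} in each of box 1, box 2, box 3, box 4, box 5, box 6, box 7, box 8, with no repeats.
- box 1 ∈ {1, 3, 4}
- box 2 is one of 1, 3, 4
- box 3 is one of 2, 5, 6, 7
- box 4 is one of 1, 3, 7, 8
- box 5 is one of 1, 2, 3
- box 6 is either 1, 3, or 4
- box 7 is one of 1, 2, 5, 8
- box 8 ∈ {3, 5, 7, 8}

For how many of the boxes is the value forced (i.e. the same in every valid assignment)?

2

The 8 variables draw from only 8 values {1, 2, 3, 4, 5, 6, 7, 8}, so each is used; only box 3 can be 6, hence box 3 = 6.
The 3 variables box 1, box 2, box 6 are confined to {1, 3, 4}, which locks those values in; drop them from box 4, box 5, box 7, box 8.
That leaves box 5 = 2. So box 7 can't be 2.
Determined: box 3=6, box 5=2. The other boxes each still have more than one consistent value. That makes 2.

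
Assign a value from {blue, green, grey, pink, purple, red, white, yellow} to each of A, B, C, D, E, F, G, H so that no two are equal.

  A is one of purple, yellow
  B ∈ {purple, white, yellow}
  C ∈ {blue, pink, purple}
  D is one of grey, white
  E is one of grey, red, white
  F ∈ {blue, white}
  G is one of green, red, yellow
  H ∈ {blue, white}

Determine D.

Among the 8 variables, green fits only G (and all 8 values in {blue, green, grey, pink, purple, red, white, yellow} must be used), so G = green.
Among the 7 still-open variables, pink fits only C (and all 7 values in {blue, grey, pink, purple, red, white, yellow} must be used), so C = pink.
The 6 still-open variables together cover exactly {blue, grey, purple, red, white, yellow} — 6 values for 6 variables — and red appears only in E's list, so E = red.
The 5 still-open variables together cover exactly {blue, grey, purple, white, yellow} — 5 values for 5 variables — and grey appears only in D's list, so D = grey.

grey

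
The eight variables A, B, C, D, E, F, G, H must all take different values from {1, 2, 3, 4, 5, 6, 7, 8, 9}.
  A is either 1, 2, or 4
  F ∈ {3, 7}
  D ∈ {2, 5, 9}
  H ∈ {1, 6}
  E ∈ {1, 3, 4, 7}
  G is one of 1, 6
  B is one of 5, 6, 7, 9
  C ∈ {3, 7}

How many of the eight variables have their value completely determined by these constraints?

C and F share exactly the 2 values {3, 7}; by pigeonhole those values go to them, so strike 3, 7 from B, E.
G and H between them cover only {1, 6} — a naked pair. Remove those values from A, B, E.
E has just one choice, so E = 4. Eliminate 4 elsewhere: A.
A has just one choice, so A = 2. So D can't be 2.
Determined: A=2, E=4. The other variables each still have more than one consistent value. That makes 2.

2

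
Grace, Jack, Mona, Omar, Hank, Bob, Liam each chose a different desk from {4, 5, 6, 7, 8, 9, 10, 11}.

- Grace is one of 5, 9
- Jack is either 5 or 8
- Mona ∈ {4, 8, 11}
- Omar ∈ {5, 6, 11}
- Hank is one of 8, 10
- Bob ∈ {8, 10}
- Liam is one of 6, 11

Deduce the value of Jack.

5

The 7 variables draw from only 7 values {4, 5, 6, 8, 9, 10, 11}, so each is used; only Mona can be 4, hence Mona = 4.
The 6 still-open variables together cover exactly {5, 6, 8, 9, 10, 11} — 6 values for 6 variables — and 9 appears only in Grace's list, so Grace = 9.
Hank and Bob between them cover only {8, 10} — a naked pair. Remove those values from Jack.
So Jack = 5.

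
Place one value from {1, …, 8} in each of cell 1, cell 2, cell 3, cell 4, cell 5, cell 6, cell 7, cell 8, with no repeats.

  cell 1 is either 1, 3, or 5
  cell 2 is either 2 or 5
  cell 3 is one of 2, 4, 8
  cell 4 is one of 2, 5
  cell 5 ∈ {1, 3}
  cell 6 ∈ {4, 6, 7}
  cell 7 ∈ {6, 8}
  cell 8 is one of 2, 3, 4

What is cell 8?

Among the 8 variables, 7 fits only cell 6 (and all 8 values in {1, 2, 3, 4, 5, 6, 7, 8} must be used), so cell 6 = 7.
The 7 still-open variables draw from only 7 values {1, 2, 3, 4, 5, 6, 8}, so each is used; only cell 7 can be 6, hence cell 7 = 6.
The 6 still-open variables together cover exactly {1, 2, 3, 4, 5, 8} — 6 values for 6 variables — and 8 appears only in cell 3's list, so cell 3 = 8.
Among the 5 still-open variables, 4 fits only cell 8 (and all 5 values in {1, 2, 3, 4, 5} must be used), so cell 8 = 4.

4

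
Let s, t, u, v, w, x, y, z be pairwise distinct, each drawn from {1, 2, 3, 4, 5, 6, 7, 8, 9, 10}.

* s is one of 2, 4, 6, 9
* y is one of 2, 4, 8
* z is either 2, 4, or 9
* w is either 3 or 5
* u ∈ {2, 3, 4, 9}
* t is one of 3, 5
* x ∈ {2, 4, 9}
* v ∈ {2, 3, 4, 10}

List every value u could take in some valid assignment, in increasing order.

The 8 variables together cover exactly {2, 3, 4, 5, 6, 8, 9, 10} — 8 values for 8 variables — and 6 appears only in s's list, so s = 6.
The 7 still-open variables together cover exactly {2, 3, 4, 5, 8, 9, 10} — 7 values for 7 variables — and 8 appears only in y's list, so y = 8.
Among the 6 still-open variables, 10 fits only v (and all 6 values in {2, 3, 4, 5, 9, 10} must be used), so v = 10.
t and w share exactly the 2 values {3, 5}; by pigeonhole those values go to them, so strike 3, 5 from u.
No further eliminations apply; u can still be any of 2, 4, 9.

2, 4, 9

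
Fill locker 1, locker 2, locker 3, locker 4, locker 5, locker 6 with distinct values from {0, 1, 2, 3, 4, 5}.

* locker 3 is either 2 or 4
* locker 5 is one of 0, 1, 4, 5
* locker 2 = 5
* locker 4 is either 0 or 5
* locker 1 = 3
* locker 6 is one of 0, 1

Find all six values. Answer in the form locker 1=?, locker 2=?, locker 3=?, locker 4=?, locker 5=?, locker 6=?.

locker 1 must be 3 (only option left).
locker 2's domain is down to {5}, so locker 2 = 5. Remove 5 from locker 4, locker 5.
That leaves locker 4 = 0. So locker 5, locker 6 can't be 0.
locker 6 must be 1 (only option left). So locker 5 can't be 1.
locker 5 must be 4 (only option left). Remove 4 from locker 3.
locker 3 must be 2 (only option left).

locker 1=3, locker 2=5, locker 3=2, locker 4=0, locker 5=4, locker 6=1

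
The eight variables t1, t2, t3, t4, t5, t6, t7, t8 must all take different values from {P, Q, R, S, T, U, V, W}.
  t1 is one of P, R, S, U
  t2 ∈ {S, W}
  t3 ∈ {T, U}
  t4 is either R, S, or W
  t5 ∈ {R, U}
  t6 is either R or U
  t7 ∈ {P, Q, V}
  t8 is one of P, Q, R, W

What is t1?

P

The 8 variables draw from only 8 values {P, Q, R, S, T, U, V, W}, so each is used; only t3 can be T, hence t3 = T.
Among the 7 still-open variables, V fits only t7 (and all 7 values in {P, Q, R, S, U, V, W} must be used), so t7 = V.
Among the 6 still-open variables, Q fits only t8 (and all 6 values in {P, Q, R, S, U, W} must be used), so t8 = Q.
The 5 still-open variables draw from only 5 values {P, R, S, U, W}, so each is used; only t1 can be P, hence t1 = P.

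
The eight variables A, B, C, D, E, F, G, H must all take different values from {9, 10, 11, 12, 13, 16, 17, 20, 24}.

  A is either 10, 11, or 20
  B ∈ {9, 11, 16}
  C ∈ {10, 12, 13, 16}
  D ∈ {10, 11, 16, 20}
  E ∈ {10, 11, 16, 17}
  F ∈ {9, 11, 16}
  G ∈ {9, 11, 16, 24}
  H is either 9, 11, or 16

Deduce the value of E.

The 3 variables B, F, H are confined to {9, 11, 16}, which locks those values in; drop them from A, C, D, E, G.
G's domain is down to {24}, so G = 24.
A and D between them cover only {10, 20} — a naked pair. Remove those values from C, E.
So E = 17.

17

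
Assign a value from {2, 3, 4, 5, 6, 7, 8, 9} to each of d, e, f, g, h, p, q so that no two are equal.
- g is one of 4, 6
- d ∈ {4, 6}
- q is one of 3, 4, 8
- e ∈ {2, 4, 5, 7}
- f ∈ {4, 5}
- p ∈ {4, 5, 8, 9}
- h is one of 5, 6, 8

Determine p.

9

d and g share exactly the 2 values {4, 6}; by pigeonhole those values go to them, so strike 4, 6 from e, f, h, p, q.
f's domain is down to {5}, so f = 5. Eliminate 5 elsewhere: e, h, p.
h must be 8 (only option left). So p, q can't be 8.
So p = 9.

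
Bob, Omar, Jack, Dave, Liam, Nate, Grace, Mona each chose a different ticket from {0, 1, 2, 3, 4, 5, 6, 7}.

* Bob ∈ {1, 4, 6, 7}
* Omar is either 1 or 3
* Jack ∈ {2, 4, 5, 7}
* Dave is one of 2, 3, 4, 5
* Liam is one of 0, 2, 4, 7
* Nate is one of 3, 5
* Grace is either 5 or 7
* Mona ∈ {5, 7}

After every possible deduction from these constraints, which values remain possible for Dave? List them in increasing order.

2, 4

Among the 8 variables, 0 fits only Liam (and all 8 values in {0, 1, 2, 3, 4, 5, 6, 7} must be used), so Liam = 0.
The 7 still-open variables draw from only 7 values {1, 2, 3, 4, 5, 6, 7}, so each is used; only Bob can be 6, hence Bob = 6.
Among the 6 still-open variables, 1 fits only Omar (and all 6 values in {1, 2, 3, 4, 5, 7} must be used), so Omar = 1.
The 2 variables Grace and Mona are confined to {5, 7}, which locks those values in; drop them from Jack, Dave, Nate.
That leaves Nate = 3. Eliminate 3 elsewhere: Dave.
No further eliminations apply; Dave can still be any of 2, 4.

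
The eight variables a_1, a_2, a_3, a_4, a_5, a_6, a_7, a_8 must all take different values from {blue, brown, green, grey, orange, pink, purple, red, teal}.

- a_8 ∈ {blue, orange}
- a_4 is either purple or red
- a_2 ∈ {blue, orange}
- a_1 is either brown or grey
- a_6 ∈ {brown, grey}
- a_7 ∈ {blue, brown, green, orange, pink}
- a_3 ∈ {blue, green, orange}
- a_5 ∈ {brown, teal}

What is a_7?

pink

The 2 variables a_1 and a_6 are confined to {brown, grey}, which locks those values in; drop them from a_5, a_7.
a_5 has just one choice, so a_5 = teal.
a_2 and a_8 share exactly the 2 values {blue, orange}; by pigeonhole those values go to them, so strike blue, orange from a_3, a_7.
a_3 has just one choice, so a_3 = green. Eliminate green elsewhere: a_7.
So a_7 = pink.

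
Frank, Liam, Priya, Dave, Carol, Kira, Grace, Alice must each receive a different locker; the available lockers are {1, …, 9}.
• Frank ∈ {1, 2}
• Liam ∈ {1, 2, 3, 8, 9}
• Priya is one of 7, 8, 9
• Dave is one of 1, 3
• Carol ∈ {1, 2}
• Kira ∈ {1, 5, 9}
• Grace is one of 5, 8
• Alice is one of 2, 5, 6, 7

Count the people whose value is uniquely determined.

3

Among the 8 variables, 6 fits only Alice (and all 8 values in {1, 2, 3, 5, 6, 7, 8, 9} must be used), so Alice = 6.
Among the 7 still-open variables, 7 fits only Priya (and all 7 values in {1, 2, 3, 5, 7, 8, 9} must be used), so Priya = 7.
Frank and Carol between them cover only {1, 2} — a naked pair. Remove those values from Liam, Dave, Kira.
Dave's domain is down to {3}, so Dave = 3. Strike 3 from Liam.
Determined: Priya=7, Dave=3, Alice=6. The other people each still have more than one consistent value. That makes 3.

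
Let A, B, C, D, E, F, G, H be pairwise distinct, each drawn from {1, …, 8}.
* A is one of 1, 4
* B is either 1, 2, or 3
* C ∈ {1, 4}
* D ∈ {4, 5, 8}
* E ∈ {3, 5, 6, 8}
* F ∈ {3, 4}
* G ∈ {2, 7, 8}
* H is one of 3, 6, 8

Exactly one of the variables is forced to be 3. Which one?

The 8 variables draw from only 8 values {1, 2, 3, 4, 5, 6, 7, 8}, so each is used; only G can be 7, hence G = 7.
The 7 still-open variables together cover exactly {1, 2, 3, 4, 5, 6, 8} — 7 values for 7 variables — and 2 appears only in B's list, so B = 2.
A and C share exactly the 2 values {1, 4}; by pigeonhole those values go to them, so strike 1, 4 from D, F.
So 3 goes to F.

F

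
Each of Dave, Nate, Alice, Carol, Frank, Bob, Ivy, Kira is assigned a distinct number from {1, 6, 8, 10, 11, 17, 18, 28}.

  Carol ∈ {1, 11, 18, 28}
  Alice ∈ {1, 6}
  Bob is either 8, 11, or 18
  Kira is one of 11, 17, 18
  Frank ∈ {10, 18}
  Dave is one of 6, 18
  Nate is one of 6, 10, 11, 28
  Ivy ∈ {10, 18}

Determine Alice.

The 8 variables draw from only 8 values {1, 6, 8, 10, 11, 17, 18, 28}, so each is used; only Bob can be 8, hence Bob = 8.
The 7 still-open variables together cover exactly {1, 6, 10, 11, 17, 18, 28} — 7 values for 7 variables — and 17 appears only in Kira's list, so Kira = 17.
Frank and Ivy share exactly the 2 values {10, 18}; by pigeonhole those values go to them, so strike 10, 18 from Dave, Nate, Carol.
Dave must be 6 (only option left). So Nate, Alice can't be 6.
So Alice = 1.

1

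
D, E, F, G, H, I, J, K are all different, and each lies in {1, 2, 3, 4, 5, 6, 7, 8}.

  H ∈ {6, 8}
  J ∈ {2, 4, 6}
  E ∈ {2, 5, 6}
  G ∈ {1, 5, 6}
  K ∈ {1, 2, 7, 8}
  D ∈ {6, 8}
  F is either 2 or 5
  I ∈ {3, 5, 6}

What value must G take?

Among the 8 variables, 3 fits only I (and all 8 values in {1, 2, 3, 4, 5, 6, 7, 8} must be used), so I = 3.
The 7 still-open variables draw from only 7 values {1, 2, 4, 5, 6, 7, 8}, so each is used; only J can be 4, hence J = 4.
The 6 still-open variables together cover exactly {1, 2, 5, 6, 7, 8} — 6 values for 6 variables — and 7 appears only in K's list, so K = 7.
The 5 still-open variables together cover exactly {1, 2, 5, 6, 8} — 5 values for 5 variables — and 1 appears only in G's list, so G = 1.

1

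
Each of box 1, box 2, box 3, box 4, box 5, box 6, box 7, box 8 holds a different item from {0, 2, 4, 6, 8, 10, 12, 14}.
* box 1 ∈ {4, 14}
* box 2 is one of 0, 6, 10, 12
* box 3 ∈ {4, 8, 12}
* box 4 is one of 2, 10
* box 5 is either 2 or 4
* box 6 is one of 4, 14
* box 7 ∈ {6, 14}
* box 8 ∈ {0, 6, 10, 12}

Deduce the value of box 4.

10

The 8 variables together cover exactly {0, 2, 4, 6, 8, 10, 12, 14} — 8 values for 8 variables — and 8 appears only in box 3's list, so box 3 = 8.
box 1 and box 6 between them cover only {4, 14} — a naked pair. Remove those values from box 5, box 7.
box 5's domain is down to {2}, so box 5 = 2. Strike 2 from box 4.
So box 4 = 10.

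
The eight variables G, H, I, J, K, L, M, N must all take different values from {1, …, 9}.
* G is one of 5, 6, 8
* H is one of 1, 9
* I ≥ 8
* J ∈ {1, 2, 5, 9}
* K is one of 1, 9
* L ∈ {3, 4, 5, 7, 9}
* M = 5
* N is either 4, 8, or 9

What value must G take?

6

M must be 5 (only option left). Strike 5 from G, J, L.
The 2 variables H and K are confined to {1, 9}, which locks those values in; drop them from I, J, L, N.
That leaves I = 8. So G, N can't be 8.
So G = 6.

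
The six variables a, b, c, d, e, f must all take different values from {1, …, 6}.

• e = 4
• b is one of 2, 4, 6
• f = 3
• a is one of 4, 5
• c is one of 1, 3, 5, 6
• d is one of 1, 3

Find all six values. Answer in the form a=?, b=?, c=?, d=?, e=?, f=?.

a=5, b=2, c=6, d=1, e=4, f=3

e has just one choice, so e = 4. So a, b can't be 4.
f must be 3 (only option left). So c, d can't be 3.
a has just one choice, so a = 5. So c can't be 5.
d's domain is down to {1}, so d = 1. Strike 1 from c.
c must be 6 (only option left). Eliminate 6 elsewhere: b.
b must be 2 (only option left).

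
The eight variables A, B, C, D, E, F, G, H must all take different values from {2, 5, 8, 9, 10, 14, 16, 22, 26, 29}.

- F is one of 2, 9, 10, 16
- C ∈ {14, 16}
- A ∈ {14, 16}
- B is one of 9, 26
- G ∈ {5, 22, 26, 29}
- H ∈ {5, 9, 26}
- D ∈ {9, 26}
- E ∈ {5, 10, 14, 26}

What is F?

A and C between them cover only {14, 16} — a naked pair. Remove those values from E, F.
B and D between them cover only {9, 26} — a naked pair. Remove those values from E, F, G, H.
H has just one choice, so H = 5. So E, G can't be 5.
E has just one choice, so E = 10. So F can't be 10.
So F = 2.

2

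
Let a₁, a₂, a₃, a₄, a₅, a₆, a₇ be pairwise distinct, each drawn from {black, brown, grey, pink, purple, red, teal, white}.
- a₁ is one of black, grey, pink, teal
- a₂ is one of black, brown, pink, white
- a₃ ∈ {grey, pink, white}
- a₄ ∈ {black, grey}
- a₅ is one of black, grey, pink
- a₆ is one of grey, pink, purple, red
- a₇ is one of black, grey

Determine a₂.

a₄ and a₇ between them cover only {black, grey} — a naked pair. Remove those values from a₁, a₂, a₃, a₅, a₆.
a₅ must be pink (only option left). Eliminate pink elsewhere: a₁, a₂, a₃, a₆.
a₁ has just one choice, so a₁ = teal.
a₃ must be white (only option left). Eliminate white elsewhere: a₂.
So a₂ = brown.

brown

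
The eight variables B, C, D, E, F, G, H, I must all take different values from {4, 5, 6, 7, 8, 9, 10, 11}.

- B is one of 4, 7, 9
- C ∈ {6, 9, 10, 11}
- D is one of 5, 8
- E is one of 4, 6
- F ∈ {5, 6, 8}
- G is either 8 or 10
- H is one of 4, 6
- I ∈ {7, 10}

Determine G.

Among the 8 variables, 11 fits only C (and all 8 values in {4, 5, 6, 7, 8, 9, 10, 11} must be used), so C = 11.
Among the 7 still-open variables, 9 fits only B (and all 7 values in {4, 5, 6, 7, 8, 9, 10} must be used), so B = 9.
The 6 still-open variables draw from only 6 values {4, 5, 6, 7, 8, 10}, so each is used; only I can be 7, hence I = 7.
Among the 5 still-open variables, 10 fits only G (and all 5 values in {4, 5, 6, 8, 10} must be used), so G = 10.

10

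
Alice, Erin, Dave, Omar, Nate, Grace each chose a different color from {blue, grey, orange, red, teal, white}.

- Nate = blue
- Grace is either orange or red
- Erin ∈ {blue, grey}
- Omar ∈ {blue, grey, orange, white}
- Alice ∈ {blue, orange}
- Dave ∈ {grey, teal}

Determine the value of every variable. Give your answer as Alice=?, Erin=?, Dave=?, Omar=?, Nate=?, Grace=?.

Nate has just one choice, so Nate = blue. So Alice, Erin, Omar can't be blue.
Alice's domain is down to {orange}, so Alice = orange. Strike orange from Omar, Grace.
Erin must be grey (only option left). Strike grey from Dave, Omar.
Dave has just one choice, so Dave = teal.
Omar must be white (only option left).
Grace must be red (only option left).

Alice=orange, Erin=grey, Dave=teal, Omar=white, Nate=blue, Grace=red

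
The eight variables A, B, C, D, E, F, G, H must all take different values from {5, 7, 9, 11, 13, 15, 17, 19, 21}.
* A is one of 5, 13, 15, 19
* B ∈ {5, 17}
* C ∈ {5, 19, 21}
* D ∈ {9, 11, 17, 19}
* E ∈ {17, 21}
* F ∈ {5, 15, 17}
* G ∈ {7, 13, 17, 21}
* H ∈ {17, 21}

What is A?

The 2 variables E and H are confined to {17, 21}, which locks those values in; drop them from B, C, D, F, G.
B has just one choice, so B = 5. So A, C, F can't be 5.
C has just one choice, so C = 19. Eliminate 19 elsewhere: A, D.
That leaves F = 15. Remove 15 from A.
So A = 13.

13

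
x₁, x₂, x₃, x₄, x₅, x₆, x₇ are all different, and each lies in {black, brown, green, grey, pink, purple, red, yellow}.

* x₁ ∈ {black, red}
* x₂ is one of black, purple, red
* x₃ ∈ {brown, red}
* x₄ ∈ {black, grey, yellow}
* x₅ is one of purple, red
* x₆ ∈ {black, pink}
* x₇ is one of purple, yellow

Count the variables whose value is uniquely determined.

Among the 7 variables, brown fits only x₃ (and all 7 values in {black, brown, grey, pink, purple, red, yellow} must be used), so x₃ = brown.
The 6 still-open variables draw from only 6 values {black, grey, pink, purple, red, yellow}, so each is used; only x₄ can be grey, hence x₄ = grey.
The 5 still-open variables together cover exactly {black, pink, purple, red, yellow} — 5 values for 5 variables — and pink appears only in x₆'s list, so x₆ = pink.
The 4 still-open variables draw from only 4 values {black, purple, red, yellow}, so each is used; only x₇ can be yellow, hence x₇ = yellow.
Determined: x₃=brown, x₄=grey, x₆=pink, x₇=yellow. The other variables each still have more than one consistent value. That makes 4.

4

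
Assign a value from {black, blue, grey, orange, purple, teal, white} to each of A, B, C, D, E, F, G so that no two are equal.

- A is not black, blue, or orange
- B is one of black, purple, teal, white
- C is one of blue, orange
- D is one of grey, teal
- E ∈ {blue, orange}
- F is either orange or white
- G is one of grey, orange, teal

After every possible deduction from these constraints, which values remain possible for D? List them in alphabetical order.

Among the 7 variables, black fits only B (and all 7 values in {black, blue, grey, orange, purple, teal, white} must be used), so B = black.
Among the 6 still-open variables, purple fits only A (and all 6 values in {blue, grey, orange, purple, teal, white} must be used), so A = purple.
Among the 5 still-open variables, white fits only F (and all 5 values in {blue, grey, orange, teal, white} must be used), so F = white.
The 2 variables C and E are confined to {blue, orange}, which locks those values in; drop them from G.
No further eliminations apply; D can still be any of grey, teal.

grey, teal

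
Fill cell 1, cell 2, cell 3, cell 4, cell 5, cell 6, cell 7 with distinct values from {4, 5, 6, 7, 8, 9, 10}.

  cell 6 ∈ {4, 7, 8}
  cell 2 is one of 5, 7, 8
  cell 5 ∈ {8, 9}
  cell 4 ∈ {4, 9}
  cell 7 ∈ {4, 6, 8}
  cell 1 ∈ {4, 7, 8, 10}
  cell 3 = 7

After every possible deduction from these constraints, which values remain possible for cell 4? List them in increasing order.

4, 9

cell 3 must be 7 (only option left). Eliminate 7 elsewhere: cell 1, cell 2, cell 6.
The 6 still-open variables draw from only 6 values {4, 5, 6, 8, 9, 10}, so each is used; only cell 2 can be 5, hence cell 2 = 5.
The 5 still-open variables together cover exactly {4, 6, 8, 9, 10} — 5 values for 5 variables — and 6 appears only in cell 7's list, so cell 7 = 6.
The 4 still-open variables together cover exactly {4, 8, 9, 10} — 4 values for 4 variables — and 10 appears only in cell 1's list, so cell 1 = 10.
No further eliminations apply; cell 4 can still be any of 4, 9.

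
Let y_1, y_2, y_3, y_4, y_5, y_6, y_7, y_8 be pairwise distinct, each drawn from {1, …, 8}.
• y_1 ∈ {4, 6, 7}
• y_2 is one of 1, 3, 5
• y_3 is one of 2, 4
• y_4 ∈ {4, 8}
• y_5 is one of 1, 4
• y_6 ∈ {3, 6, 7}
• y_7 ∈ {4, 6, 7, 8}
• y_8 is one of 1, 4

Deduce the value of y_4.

The 8 variables together cover exactly {1, 2, 3, 4, 5, 6, 7, 8} — 8 values for 8 variables — and 2 appears only in y_3's list, so y_3 = 2.
The 7 still-open variables together cover exactly {1, 3, 4, 5, 6, 7, 8} — 7 values for 7 variables — and 5 appears only in y_2's list, so y_2 = 5.
Among the 6 still-open variables, 3 fits only y_6 (and all 6 values in {1, 3, 4, 6, 7, 8} must be used), so y_6 = 3.
y_5 and y_8 between them cover only {1, 4} — a naked pair. Remove those values from y_1, y_4, y_7.
So y_4 = 8.

8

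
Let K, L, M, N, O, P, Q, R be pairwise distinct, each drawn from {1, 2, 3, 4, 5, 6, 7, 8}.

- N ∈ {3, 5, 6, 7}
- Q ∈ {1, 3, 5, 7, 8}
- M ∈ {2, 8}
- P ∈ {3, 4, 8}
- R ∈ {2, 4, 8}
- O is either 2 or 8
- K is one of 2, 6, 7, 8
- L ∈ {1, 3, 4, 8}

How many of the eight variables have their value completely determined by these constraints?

The 2 variables M and O are confined to {2, 8}, which locks those values in; drop them from K, L, P, Q, R.
That leaves R = 4. Eliminate 4 elsewhere: L, P.
That leaves P = 3. So L, N, Q can't be 3.
L's domain is down to {1}, so L = 1. Remove 1 from Q.
Determined: L=1, P=3, R=4. The other variables each still have more than one consistent value. That makes 3.

3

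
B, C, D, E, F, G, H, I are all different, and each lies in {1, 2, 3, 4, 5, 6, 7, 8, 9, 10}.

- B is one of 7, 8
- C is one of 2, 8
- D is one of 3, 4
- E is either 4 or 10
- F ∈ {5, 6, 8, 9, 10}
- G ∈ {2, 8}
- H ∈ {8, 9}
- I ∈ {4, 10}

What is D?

The 2 variables C and G are confined to {2, 8}, which locks those values in; drop them from B, F, H.
B's domain is down to {7}, so B = 7.
That leaves H = 9. Remove 9 from F.
E and I between them cover only {4, 10} — a naked pair. Remove those values from D, F.
So D = 3.

3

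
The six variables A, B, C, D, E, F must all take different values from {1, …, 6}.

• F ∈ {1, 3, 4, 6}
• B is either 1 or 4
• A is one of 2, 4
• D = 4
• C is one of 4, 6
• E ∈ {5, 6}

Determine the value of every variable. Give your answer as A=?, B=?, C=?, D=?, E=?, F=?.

A=2, B=1, C=6, D=4, E=5, F=3

D has just one choice, so D = 4. Strike 4 from A, B, C, F.
That leaves A = 2.
That leaves B = 1. Strike 1 from F.
C's domain is down to {6}, so C = 6. Eliminate 6 elsewhere: E, F.
That leaves E = 5.
F must be 3 (only option left).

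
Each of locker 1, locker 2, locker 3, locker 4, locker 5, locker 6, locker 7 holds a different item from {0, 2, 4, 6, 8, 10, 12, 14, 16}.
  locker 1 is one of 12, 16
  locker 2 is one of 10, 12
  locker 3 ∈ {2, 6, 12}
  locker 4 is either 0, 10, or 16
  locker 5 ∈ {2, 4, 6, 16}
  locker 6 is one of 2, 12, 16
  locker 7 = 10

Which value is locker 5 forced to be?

4

locker 7 has just one choice, so locker 7 = 10. Remove 10 from locker 2, locker 4.
locker 2 has just one choice, so locker 2 = 12. Remove 12 from locker 1, locker 3, locker 6.
locker 1's domain is down to {16}, so locker 1 = 16. Remove 16 from locker 4, locker 5, locker 6.
locker 4 has just one choice, so locker 4 = 0.
locker 6 must be 2 (only option left). Remove 2 from locker 3, locker 5.
locker 3's domain is down to {6}, so locker 3 = 6. Eliminate 6 elsewhere: locker 5.
So locker 5 = 4.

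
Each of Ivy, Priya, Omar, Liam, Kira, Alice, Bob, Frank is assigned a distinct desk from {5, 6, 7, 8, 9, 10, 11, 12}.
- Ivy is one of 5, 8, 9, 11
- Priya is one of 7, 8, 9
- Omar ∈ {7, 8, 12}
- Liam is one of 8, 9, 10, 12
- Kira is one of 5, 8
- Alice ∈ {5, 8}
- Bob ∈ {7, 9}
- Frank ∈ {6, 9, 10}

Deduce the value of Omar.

12

The 8 variables draw from only 8 values {5, 6, 7, 8, 9, 10, 11, 12}, so each is used; only Frank can be 6, hence Frank = 6.
The 7 still-open variables draw from only 7 values {5, 7, 8, 9, 10, 11, 12}, so each is used; only Liam can be 10, hence Liam = 10.
The 6 still-open variables together cover exactly {5, 7, 8, 9, 11, 12} — 6 values for 6 variables — and 11 appears only in Ivy's list, so Ivy = 11.
The 5 still-open variables together cover exactly {5, 7, 8, 9, 12} — 5 values for 5 variables — and 12 appears only in Omar's list, so Omar = 12.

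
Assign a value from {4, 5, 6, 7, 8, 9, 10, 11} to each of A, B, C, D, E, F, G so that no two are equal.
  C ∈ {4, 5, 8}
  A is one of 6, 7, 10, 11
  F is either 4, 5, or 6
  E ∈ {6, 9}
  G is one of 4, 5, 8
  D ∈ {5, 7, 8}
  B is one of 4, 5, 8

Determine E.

9

B, C, G between them cover only {4, 5, 8} — a naked triple. Remove those values from D, F.
That leaves D = 7. Eliminate 7 elsewhere: A.
F's domain is down to {6}, so F = 6. Eliminate 6 elsewhere: A, E.
So E = 9.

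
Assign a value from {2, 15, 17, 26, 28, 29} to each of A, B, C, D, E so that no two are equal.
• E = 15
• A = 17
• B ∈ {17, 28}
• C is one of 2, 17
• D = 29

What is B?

A must be 17 (only option left). Remove 17 from B, C.
So B = 28.

28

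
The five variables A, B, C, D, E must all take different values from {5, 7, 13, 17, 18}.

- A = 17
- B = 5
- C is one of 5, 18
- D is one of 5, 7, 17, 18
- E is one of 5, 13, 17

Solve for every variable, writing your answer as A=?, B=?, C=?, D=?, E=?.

A has just one choice, so A = 17. Remove 17 from D, E.
B's domain is down to {5}, so B = 5. So C, D, E can't be 5.
C's domain is down to {18}, so C = 18. Strike 18 from D.
D has just one choice, so D = 7.
E has just one choice, so E = 13.

A=17, B=5, C=18, D=7, E=13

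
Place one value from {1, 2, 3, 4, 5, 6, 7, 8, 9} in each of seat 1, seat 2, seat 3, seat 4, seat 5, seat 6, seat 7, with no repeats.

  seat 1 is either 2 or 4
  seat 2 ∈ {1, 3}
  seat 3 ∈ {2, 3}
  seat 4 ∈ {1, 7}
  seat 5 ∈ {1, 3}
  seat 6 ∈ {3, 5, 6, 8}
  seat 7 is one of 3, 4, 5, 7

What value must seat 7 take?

5

The 2 variables seat 2 and seat 5 are confined to {1, 3}, which locks those values in; drop them from seat 3, seat 4, seat 6, seat 7.
seat 3's domain is down to {2}, so seat 3 = 2. Strike 2 from seat 1.
seat 4's domain is down to {7}, so seat 4 = 7. Strike 7 from seat 7.
That leaves seat 1 = 4. Eliminate 4 elsewhere: seat 7.
So seat 7 = 5.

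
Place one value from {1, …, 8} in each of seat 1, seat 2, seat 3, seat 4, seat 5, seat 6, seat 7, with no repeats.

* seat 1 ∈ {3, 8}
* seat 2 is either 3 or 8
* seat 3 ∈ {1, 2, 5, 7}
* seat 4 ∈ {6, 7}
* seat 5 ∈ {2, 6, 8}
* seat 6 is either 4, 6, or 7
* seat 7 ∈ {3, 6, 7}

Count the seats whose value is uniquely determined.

seat 1 and seat 2 between them cover only {3, 8} — a naked pair. Remove those values from seat 5, seat 7.
The 2 variables seat 4 and seat 7 are confined to {6, 7}, which locks those values in; drop them from seat 3, seat 5, seat 6.
That leaves seat 5 = 2. Eliminate 2 elsewhere: seat 3.
seat 6's domain is down to {4}, so seat 6 = 4.
Determined: seat 5=2, seat 6=4. The other seats each still have more than one consistent value. That makes 2.

2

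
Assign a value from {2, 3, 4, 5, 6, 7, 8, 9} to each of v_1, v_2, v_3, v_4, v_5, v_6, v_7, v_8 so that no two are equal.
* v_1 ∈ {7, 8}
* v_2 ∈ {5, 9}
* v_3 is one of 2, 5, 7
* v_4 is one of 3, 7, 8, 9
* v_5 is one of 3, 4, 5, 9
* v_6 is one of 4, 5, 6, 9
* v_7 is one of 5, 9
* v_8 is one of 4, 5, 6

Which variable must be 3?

v_5

The 8 variables draw from only 8 values {2, 3, 4, 5, 6, 7, 8, 9}, so each is used; only v_3 can be 2, hence v_3 = 2.
The 2 variables v_2 and v_7 are confined to {5, 9}, which locks those values in; drop them from v_4, v_5, v_6, v_8.
v_6 and v_8 share exactly the 2 values {4, 6}; by pigeonhole those values go to them, so strike 4, 6 from v_5.
So 3 goes to v_5.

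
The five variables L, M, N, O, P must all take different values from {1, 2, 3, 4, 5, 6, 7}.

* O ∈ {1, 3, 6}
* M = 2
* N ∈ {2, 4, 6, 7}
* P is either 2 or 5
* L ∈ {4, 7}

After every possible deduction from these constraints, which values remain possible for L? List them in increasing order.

4, 7

M must be 2 (only option left). Remove 2 from N, P.
P's domain is down to {5}, so P = 5.
No further eliminations apply; L can still be any of 4, 7.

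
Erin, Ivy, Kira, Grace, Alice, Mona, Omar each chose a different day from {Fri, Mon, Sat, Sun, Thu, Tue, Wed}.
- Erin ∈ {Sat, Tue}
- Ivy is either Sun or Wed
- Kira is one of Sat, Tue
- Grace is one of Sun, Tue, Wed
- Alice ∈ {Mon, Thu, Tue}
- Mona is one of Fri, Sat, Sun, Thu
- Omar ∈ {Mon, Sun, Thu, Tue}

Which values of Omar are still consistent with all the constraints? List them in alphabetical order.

Mon, Thu

Among the 7 variables, Fri fits only Mona (and all 7 values in {Fri, Mon, Sat, Sun, Thu, Tue, Wed} must be used), so Mona = Fri.
The 2 variables Erin and Kira are confined to {Sat, Tue}, which locks those values in; drop them from Grace, Alice, Omar.
The 2 variables Ivy and Grace are confined to {Sun, Wed}, which locks those values in; drop them from Omar.
No further eliminations apply; Omar can still be any of Mon, Thu.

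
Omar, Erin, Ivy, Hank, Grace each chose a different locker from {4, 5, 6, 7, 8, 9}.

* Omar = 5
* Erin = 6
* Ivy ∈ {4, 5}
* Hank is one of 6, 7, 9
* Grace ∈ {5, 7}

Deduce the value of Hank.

Omar has just one choice, so Omar = 5. Remove 5 from Ivy, Grace.
Erin has just one choice, so Erin = 6. So Hank can't be 6.
That leaves Ivy = 4.
Grace's domain is down to {7}, so Grace = 7. Strike 7 from Hank.
So Hank = 9.

9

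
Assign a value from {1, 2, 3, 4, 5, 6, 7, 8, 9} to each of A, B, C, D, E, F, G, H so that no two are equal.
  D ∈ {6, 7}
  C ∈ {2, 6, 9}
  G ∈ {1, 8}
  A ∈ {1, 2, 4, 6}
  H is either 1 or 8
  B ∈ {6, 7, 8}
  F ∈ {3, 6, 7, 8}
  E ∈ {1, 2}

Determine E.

2

Among the 8 variables, 3 fits only F (and all 8 values in {1, 2, 3, 4, 6, 7, 8, 9} must be used), so F = 3.
The 7 still-open variables draw from only 7 values {1, 2, 4, 6, 7, 8, 9}, so each is used; only A can be 4, hence A = 4.
The 6 still-open variables together cover exactly {1, 2, 6, 7, 8, 9} — 6 values for 6 variables — and 9 appears only in C's list, so C = 9.
Among the 5 still-open variables, 2 fits only E (and all 5 values in {1, 2, 6, 7, 8} must be used), so E = 2.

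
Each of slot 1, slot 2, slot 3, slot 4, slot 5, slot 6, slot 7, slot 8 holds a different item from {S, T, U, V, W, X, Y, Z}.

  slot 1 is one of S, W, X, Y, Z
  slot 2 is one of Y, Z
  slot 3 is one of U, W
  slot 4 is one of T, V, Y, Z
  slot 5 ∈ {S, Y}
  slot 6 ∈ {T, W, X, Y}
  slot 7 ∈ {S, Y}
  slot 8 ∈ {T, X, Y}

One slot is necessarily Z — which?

Among the 8 variables, U fits only slot 3 (and all 8 values in {S, T, U, V, W, X, Y, Z} must be used), so slot 3 = U.
The 7 still-open variables together cover exactly {S, T, V, W, X, Y, Z} — 7 values for 7 variables — and V appears only in slot 4's list, so slot 4 = V.
slot 5 and slot 7 between them cover only {S, Y} — a naked pair. Remove those values from slot 1, slot 2, slot 6, slot 8.
So Z goes to slot 2.

slot 2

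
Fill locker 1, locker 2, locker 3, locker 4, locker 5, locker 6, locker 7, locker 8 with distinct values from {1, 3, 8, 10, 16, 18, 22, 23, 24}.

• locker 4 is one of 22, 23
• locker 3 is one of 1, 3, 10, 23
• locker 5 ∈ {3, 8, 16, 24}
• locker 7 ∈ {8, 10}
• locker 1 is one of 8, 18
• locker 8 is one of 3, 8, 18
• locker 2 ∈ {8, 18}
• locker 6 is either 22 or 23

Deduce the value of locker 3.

1

locker 1 and locker 2 share exactly the 2 values {8, 18}; by pigeonhole those values go to them, so strike 8, 18 from locker 5, locker 7, locker 8.
locker 7 has just one choice, so locker 7 = 10. So locker 3 can't be 10.
locker 8's domain is down to {3}, so locker 8 = 3. Remove 3 from locker 3, locker 5.
locker 4 and locker 6 share exactly the 2 values {22, 23}; by pigeonhole those values go to them, so strike 22, 23 from locker 3.
So locker 3 = 1.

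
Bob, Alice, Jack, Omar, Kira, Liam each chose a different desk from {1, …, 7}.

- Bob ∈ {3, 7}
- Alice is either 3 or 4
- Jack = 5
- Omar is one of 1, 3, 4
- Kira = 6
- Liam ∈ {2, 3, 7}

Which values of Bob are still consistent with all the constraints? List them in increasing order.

Jack's domain is down to {5}, so Jack = 5.
Kira's domain is down to {6}, so Kira = 6.
No further eliminations apply; Bob can still be any of 3, 7.

3, 7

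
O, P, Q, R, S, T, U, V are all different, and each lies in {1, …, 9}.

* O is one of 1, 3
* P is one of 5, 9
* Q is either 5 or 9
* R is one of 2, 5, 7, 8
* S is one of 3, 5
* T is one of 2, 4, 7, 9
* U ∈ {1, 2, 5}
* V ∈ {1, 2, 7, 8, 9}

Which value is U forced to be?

2

The 8 variables draw from only 8 values {1, 2, 3, 4, 5, 7, 8, 9}, so each is used; only T can be 4, hence T = 4.
The 2 variables P and Q are confined to {5, 9}, which locks those values in; drop them from R, S, U, V.
S has just one choice, so S = 3. Remove 3 from O.
O has just one choice, so O = 1. Strike 1 from U, V.
So U = 2.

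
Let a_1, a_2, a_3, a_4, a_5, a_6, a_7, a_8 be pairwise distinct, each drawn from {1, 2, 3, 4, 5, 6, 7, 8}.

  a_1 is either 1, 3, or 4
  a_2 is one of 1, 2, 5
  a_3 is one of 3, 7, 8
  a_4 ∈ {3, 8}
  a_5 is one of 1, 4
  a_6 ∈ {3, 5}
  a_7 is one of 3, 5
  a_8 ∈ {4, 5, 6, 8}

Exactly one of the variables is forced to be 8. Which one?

The 8 variables together cover exactly {1, 2, 3, 4, 5, 6, 7, 8} — 8 values for 8 variables — and 2 appears only in a_2's list, so a_2 = 2.
Among the 7 still-open variables, 6 fits only a_8 (and all 7 values in {1, 3, 4, 5, 6, 7, 8} must be used), so a_8 = 6.
The 6 still-open variables draw from only 6 values {1, 3, 4, 5, 7, 8}, so each is used; only a_3 can be 7, hence a_3 = 7.
The 5 still-open variables together cover exactly {1, 3, 4, 5, 8} — 5 values for 5 variables — and 8 appears only in a_4's list, so a_4 = 8.

a_4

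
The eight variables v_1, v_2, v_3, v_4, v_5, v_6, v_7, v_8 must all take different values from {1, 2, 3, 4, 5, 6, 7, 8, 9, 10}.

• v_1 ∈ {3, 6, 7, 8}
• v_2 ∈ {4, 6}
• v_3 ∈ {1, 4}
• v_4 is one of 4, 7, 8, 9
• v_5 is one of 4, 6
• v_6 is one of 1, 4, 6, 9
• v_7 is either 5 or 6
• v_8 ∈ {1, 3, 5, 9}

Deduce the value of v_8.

3

v_2 and v_5 share exactly the 2 values {4, 6}; by pigeonhole those values go to them, so strike 4, 6 from v_1, v_3, v_4, v_6, v_7.
v_3's domain is down to {1}, so v_3 = 1. Remove 1 from v_6, v_8.
v_6 has just one choice, so v_6 = 9. Remove 9 from v_4, v_8.
v_7's domain is down to {5}, so v_7 = 5. So v_8 can't be 5.
So v_8 = 3.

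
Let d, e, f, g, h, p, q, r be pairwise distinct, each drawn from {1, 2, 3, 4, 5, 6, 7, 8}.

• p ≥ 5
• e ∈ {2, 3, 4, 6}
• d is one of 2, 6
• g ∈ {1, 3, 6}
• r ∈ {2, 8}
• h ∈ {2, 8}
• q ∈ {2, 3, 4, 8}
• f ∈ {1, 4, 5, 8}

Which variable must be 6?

The 8 variables draw from only 8 values {1, 2, 3, 4, 5, 6, 7, 8}, so each is used; only p can be 7, hence p = 7.
Among the 7 still-open variables, 5 fits only f (and all 7 values in {1, 2, 3, 4, 5, 6, 8} must be used), so f = 5.
Among the 6 still-open variables, 1 fits only g (and all 6 values in {1, 2, 3, 4, 6, 8} must be used), so g = 1.
The 2 variables h and r are confined to {2, 8}, which locks those values in; drop them from d, e, q.
So 6 goes to d.

d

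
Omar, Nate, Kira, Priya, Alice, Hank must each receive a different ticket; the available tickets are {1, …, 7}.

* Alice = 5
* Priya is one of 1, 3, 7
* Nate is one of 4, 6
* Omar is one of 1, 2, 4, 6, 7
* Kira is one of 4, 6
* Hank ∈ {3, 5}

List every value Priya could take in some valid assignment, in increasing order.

1, 7

Alice has just one choice, so Alice = 5. Eliminate 5 elsewhere: Hank.
Hank has just one choice, so Hank = 3. Eliminate 3 elsewhere: Priya.
The 2 variables Nate and Kira are confined to {4, 6}, which locks those values in; drop them from Omar.
No further eliminations apply; Priya can still be any of 1, 7.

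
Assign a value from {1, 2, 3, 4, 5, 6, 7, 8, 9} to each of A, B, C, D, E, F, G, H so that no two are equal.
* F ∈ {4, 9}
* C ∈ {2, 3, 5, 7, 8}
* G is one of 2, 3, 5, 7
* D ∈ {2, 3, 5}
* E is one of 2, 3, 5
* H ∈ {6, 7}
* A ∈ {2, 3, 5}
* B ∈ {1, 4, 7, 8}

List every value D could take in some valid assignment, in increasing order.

2, 3, 5

A, D, E share exactly the 3 values {2, 3, 5}; by pigeonhole those values go to them, so strike 2, 3, 5 from C, G.
That leaves G = 7. Strike 7 from B, C, H.
H must be 6 (only option left).
C has just one choice, so C = 8. Eliminate 8 elsewhere: B.
No further eliminations apply; D can still be any of 2, 3, 5.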